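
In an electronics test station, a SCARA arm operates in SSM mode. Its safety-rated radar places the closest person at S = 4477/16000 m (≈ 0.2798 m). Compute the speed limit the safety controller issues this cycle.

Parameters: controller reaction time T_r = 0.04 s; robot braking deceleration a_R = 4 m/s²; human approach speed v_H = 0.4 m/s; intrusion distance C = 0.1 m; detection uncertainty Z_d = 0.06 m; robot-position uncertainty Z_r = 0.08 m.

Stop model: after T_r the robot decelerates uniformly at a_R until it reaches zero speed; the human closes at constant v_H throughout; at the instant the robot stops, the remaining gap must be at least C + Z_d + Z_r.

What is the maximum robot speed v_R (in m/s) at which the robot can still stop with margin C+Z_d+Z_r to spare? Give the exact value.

collect terms ⇒ (1/8)·v_R² + (7/50)·v_R + (-381/16000) = 0
  disc = (7/50)² − 4·(1/8)·(-381/16000) = 5041/160000 ; √disc = 71/400
  v_R = (−(7/50) + 71/400) / (2·(1/8)) = 3/20 m/s
check:
braking lasts T_s = (3/20)/4 = 0.0375 s
reaction-phase robot travel = 0.1500·0.0400 = 0.0060 m
robot under decel: 0.1500²/(2·4.0000) = 0.0028 m
human closes 0.4000·0.0775 = 0.0310 m
C+Z_d+Z_r = 0.1000+0.0600+0.0800 = 0.2400 m
sum ≈ 0.0060+0.0028+0.0310+0.2400 ≈ 0.2798 m = S ✓

v_R_max = 3/20 m/s = 0.1500 m/s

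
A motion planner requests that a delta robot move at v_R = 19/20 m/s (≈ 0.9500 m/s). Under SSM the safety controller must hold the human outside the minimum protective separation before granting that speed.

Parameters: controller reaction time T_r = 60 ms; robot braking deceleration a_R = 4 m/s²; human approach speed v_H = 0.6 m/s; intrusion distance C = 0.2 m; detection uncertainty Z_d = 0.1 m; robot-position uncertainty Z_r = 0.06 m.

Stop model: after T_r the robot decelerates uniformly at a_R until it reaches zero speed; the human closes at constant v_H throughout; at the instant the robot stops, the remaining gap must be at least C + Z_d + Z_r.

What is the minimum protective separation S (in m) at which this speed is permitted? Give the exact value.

S_min = 11333/16000 m = 0.7083 m

braking lasts T_s = (19/20)/4 = 0.2375 s
reaction-phase robot travel = 0.9500·0.0600 = 0.0570 m
robot under decel: 0.9500²/(2·4.0000) = 0.1128 m
human over T_r+T_s: 0.6000·(0.0600+0.2375) = 0.1785 m
residual clearance needed = 0.2000+0.1000+0.0600 = 0.3600 m
S_min ≈ 0.0570+0.1128+0.1785+0.3600  ⇒  S_min = 11333/16000 m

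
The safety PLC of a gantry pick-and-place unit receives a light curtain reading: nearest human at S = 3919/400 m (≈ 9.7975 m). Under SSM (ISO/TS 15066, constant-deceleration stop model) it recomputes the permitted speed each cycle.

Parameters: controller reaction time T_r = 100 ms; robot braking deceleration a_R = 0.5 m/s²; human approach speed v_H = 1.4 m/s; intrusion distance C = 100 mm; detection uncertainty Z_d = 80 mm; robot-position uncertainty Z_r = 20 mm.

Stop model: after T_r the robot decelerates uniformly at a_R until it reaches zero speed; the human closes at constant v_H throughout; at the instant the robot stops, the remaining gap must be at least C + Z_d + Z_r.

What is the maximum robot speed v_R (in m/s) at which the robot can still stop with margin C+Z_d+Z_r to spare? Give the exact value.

collect terms ⇒ (1)·v_R² + (29/10)·v_R + (-3783/400) = 0
  disc = (29/10)² − 4·(1)·(-3783/400) = 1156/25 ; √disc = 34/5
  v_R = (−(29/10) + 34/5) / (2·(1)) = 39/20 m/s
check:
stop time T_s = (39/20)/(1/2) = 3.9000 s
robot covers v_R·T_r = 1.9500·0.1000 = 0.1950 m before braking
robot under decel: 1.9500²/(2·0.5000) = 3.8025 m
person approaches 1.4000·(0.1000+3.9000) = 5.6000 m
residual clearance needed = 0.1000+0.0800+0.0200 = 0.2000 m
sum ≈ 0.1950+3.8025+5.6000+0.2000 ≈ 9.7975 m = S ✓

v_R_max = 39/20 m/s = 1.9500 m/s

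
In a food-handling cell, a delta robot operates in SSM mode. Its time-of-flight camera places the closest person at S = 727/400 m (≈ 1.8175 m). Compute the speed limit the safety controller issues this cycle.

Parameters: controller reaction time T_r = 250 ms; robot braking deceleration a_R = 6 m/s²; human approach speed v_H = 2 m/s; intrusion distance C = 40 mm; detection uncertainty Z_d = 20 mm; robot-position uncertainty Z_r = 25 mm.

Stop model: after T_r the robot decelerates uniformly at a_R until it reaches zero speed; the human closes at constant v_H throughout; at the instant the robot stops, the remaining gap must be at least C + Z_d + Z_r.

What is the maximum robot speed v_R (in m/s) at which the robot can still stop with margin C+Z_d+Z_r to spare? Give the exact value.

at the boundary: (1/12)·v² + (7/12)·v + (-493/400) = 0
  disc = (7/12)² − 4·(1/12)·(-493/400) = 169/225 ; √disc = 13/15
  v_R = (−(7/12) + 13/15) / (2·(1/12)) = 17/10 m/s
check:
T_s = v_R/a_R = (17/10)/6 = 0.2833 s
reaction-phase robot travel = 1.7000·0.2500 = 0.4250 m
braking distance = 1.7000²/(2·6.0000) = 0.2408 m
human closes 2.0000·0.5333 = 1.0667 m
residual clearance needed = 0.0400+0.0200+0.0250 = 0.0850 m
sum ≈ 0.4250+0.2408+1.0667+0.0850 ≈ 1.8175 m = S ✓

v_R_max = 17/10 m/s = 1.7000 m/s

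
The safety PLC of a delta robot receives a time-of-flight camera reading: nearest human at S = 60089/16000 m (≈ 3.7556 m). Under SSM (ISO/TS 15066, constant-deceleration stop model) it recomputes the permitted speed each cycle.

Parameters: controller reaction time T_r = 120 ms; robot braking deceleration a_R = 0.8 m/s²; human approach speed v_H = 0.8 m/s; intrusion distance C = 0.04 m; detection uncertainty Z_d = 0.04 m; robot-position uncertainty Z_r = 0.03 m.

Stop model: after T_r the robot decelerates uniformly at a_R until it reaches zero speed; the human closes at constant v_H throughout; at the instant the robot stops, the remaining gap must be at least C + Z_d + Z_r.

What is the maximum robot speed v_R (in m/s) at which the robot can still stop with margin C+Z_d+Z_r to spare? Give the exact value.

v_R_max = 33/20 m/s = 1.6500 m/s

at the boundary: (5/8)·v² + (28/25)·v + (-56793/16000) = 0
  disc = (28/25)² − 4·(5/8)·(-56793/16000) = 1620529/160000 ; √disc = 1273/400
  v_R = (−(28/25) + 1273/400) / (2·(5/8)) = 33/20 m/s
check:
stop time T_s = (33/20)/(4/5) = 2.0625 s
reaction-phase robot travel = 1.6500·0.1200 = 0.1980 m
robot under decel: 1.6500²/(2·0.8000) = 1.7016 m
human closes 0.8000·2.1825 = 1.7460 m
C+Z_d+Z_r = 0.0400+0.0400+0.0300 = 0.1100 m
sum ≈ 0.1980+1.7016+1.7460+0.1100 ≈ 3.7556 m = S ✓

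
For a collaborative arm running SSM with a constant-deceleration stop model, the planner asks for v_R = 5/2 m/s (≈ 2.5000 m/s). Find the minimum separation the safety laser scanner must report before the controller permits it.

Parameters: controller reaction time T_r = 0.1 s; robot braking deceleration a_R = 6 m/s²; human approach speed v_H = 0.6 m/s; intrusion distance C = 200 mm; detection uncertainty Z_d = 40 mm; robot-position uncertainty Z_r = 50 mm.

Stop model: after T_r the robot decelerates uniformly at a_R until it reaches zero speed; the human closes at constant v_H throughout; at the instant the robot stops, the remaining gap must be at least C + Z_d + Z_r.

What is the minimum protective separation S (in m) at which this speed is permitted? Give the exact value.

S_min = 329/240 m = 1.3708 m

T_s = v_R/a_R = (5/2)/6 = 0.4167 s
reaction-phase robot travel = 2.5000·0.1000 = 0.2500 m
robot under decel: 2.5000²/(2·6.0000) = 0.5208 m
person approaches 0.6000·(0.1000+0.4167) = 0.3100 m
C+Z_d+Z_r = 0.2000+0.0400+0.0500 = 0.2900 m
S_min ≈ 0.2500+0.5208+0.3100+0.2900  ⇒  S_min = 329/240 m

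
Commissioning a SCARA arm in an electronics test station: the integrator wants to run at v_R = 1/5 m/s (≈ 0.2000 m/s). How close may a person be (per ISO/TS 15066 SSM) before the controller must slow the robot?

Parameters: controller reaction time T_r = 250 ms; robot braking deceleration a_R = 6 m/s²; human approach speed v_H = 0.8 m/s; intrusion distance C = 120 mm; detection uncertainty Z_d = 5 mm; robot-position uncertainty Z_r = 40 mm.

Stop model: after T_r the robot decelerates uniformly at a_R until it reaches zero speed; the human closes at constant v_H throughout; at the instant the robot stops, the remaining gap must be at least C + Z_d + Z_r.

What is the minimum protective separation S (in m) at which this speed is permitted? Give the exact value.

stop time T_s = (1/5)/6 = 0.0333 s
robot covers v_R·T_r = 0.2000·0.2500 = 0.0500 m before braking
braking distance = 0.2000²/(2·6.0000) = 0.0033 m
person approaches 0.8000·(0.2500+0.0333) = 0.2267 m
margins: 0.1200+0.0050+0.0400 = 0.1650 m
S_min ≈ 0.0500+0.0033+0.2267+0.1650  ⇒  S_min = 89/200 m

S_min = 89/200 m = 0.4450 m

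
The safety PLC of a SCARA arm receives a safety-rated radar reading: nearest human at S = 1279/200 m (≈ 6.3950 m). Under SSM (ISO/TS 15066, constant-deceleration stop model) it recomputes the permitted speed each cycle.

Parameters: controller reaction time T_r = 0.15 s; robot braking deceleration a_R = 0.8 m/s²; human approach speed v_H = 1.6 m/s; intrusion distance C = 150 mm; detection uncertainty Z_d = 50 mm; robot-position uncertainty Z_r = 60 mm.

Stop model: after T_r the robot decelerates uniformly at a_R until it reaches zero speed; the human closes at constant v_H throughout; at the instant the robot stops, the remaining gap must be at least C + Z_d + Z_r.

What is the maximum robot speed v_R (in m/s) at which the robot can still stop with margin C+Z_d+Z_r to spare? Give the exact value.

v_R_max = 9/5 m/s = 1.8000 m/s

at the boundary: (5/8)·v² + (43/20)·v + (-1179/200) = 0
  disc = (43/20)² − 4·(5/8)·(-1179/200) = 484/25 ; √disc = 22/5
  v_R = (−(43/20) + 22/5) / (2·(5/8)) = 9/5 m/s
check:
braking lasts T_s = (9/5)/(4/5) = 2.2500 s
reaction-phase robot travel = 1.8000·0.1500 = 0.2700 m
robot covers 1.8000·2.2500 − ½·0.8000·2.2500² = 2.0250 m while stopping
human closes 1.6000·2.4000 = 3.8400 m
margins: 0.1500+0.0500+0.0600 = 0.2600 m
sum ≈ 0.2700+2.0250+3.8400+0.2600 ≈ 6.3950 m = S ✓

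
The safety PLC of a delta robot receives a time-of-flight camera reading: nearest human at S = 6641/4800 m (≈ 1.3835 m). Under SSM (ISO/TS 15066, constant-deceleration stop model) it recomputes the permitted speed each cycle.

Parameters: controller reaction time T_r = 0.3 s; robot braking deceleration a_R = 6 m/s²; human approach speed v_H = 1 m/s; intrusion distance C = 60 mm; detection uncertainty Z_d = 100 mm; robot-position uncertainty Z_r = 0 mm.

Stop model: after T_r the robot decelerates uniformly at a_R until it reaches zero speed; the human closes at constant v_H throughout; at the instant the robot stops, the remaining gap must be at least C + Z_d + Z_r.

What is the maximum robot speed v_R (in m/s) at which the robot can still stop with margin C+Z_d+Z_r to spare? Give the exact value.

v_R_max = 31/20 m/s = 1.5500 m/s

at the boundary: (1/12)·v² + (7/15)·v + (-4433/4800) = 0
  disc = (7/15)² − 4·(1/12)·(-4433/4800) = 841/1600 ; √disc = 29/40
  v_R = (−(7/15) + 29/40) / (2·(1/12)) = 31/20 m/s
check:
braking lasts T_s = (31/20)/6 = 0.2583 s
reaction-phase robot travel = 1.5500·0.3000 = 0.4650 m
robot covers 1.5500·0.2583 − ½·6.0000·0.2583² = 0.2002 m while stopping
person approaches 1.0000·(0.3000+0.2583) = 0.5583 m
residual clearance needed = 0.0600+0.1000+0.0000 = 0.1600 m
sum ≈ 0.4650+0.2002+0.5583+0.1600 ≈ 1.3835 m = S ✓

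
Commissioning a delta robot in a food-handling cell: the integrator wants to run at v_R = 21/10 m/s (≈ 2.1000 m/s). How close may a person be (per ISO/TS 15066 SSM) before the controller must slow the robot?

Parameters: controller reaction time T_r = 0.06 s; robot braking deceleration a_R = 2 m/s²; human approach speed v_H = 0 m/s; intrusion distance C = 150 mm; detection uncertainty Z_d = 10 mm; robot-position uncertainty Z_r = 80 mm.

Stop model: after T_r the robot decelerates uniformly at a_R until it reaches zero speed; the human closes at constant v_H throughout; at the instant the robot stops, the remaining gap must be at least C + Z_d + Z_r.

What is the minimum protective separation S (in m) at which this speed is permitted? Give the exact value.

braking lasts T_s = (21/10)/2 = 1.0500 s
robot covers v_R·T_r = 2.1000·0.0600 = 0.1260 m before braking
braking distance = 2.1000²/(2·2.0000) = 1.1025 m
human over T_r+T_s: 0.0000·(0.0600+1.0500) = 0.0000 m
residual clearance needed = 0.1500+0.0100+0.0800 = 0.2400 m
S_min ≈ 0.1260+1.1025+0.0000+0.2400  ⇒  S_min = 2937/2000 m

S_min = 2937/2000 m = 1.4685 m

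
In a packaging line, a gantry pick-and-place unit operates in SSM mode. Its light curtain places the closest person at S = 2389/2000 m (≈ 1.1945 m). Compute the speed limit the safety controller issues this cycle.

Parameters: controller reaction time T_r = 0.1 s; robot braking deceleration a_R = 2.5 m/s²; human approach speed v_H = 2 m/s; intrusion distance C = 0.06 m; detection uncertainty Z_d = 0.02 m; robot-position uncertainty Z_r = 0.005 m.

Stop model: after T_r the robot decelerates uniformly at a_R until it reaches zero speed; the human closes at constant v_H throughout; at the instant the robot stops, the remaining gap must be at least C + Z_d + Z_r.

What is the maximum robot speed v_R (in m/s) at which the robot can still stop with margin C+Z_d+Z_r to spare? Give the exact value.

v_R_max = 17/20 m/s = 0.8500 m/s

quadratic (1/5)·v² + (9/10)·v + (-1819/2000) = 0
  disc = (9/10)² − 4·(1/5)·(-1819/2000) = 961/625 ; √disc = 31/25
  v_R = (−(9/10) + 31/25) / (2·(1/5)) = 17/20 m/s
check:
stop time T_s = (17/20)/(5/2) = 0.3400 s
robot covers v_R·T_r = 0.8500·0.1000 = 0.0850 m before braking
robot covers 0.8500·0.3400 − ½·2.5000·0.3400² = 0.1445 m while stopping
human closes 2.0000·0.4400 = 0.8800 m
C+Z_d+Z_r = 0.0600+0.0200+0.0050 = 0.0850 m
sum ≈ 0.0850+0.1445+0.8800+0.0850 ≈ 1.1945 m = S ✓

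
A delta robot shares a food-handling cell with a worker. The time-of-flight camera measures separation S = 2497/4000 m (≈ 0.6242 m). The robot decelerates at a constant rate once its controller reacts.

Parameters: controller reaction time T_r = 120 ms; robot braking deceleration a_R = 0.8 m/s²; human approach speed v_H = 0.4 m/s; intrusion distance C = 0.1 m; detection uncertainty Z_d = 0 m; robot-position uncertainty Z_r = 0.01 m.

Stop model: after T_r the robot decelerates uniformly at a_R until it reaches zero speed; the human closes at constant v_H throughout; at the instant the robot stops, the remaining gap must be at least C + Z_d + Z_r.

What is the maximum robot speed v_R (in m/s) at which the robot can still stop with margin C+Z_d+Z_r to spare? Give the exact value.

collect terms ⇒ (5/8)·v_R² + (31/50)·v_R + (-373/800) = 0
  disc = (31/50)² − 4·(5/8)·(-373/800) = 62001/40000 ; √disc = 249/200
  v_R = (−(31/50) + 249/200) / (2·(5/8)) = 1/2 m/s
check:
T_s = v_R/a_R = (1/2)/(4/5) = 0.6250 s
robot in T_r: 0.5000·0.1200 = 0.0600 m
robot covers 0.5000·0.6250 − ½·0.8000·0.6250² = 0.1562 m while stopping
human closes 0.4000·0.7450 = 0.2980 m
C+Z_d+Z_r = 0.1000+0.0000+0.0100 = 0.1100 m
sum ≈ 0.0600+0.1562+0.2980+0.1100 ≈ 0.6242 m = S ✓

v_R_max = 1/2 m/s = 0.5000 m/s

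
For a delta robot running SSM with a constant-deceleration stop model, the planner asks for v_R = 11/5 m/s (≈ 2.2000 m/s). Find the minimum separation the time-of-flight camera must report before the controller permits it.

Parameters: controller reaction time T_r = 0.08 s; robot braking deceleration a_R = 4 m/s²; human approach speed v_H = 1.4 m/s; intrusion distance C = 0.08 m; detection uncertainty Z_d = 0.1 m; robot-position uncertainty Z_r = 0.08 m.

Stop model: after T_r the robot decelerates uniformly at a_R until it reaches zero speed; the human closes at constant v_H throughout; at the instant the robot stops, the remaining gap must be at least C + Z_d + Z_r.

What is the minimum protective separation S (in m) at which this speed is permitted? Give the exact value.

S_min = 1923/1000 m = 1.9230 m

stop time T_s = (11/5)/4 = 0.5500 s
reaction-phase robot travel = 2.2000·0.0800 = 0.1760 m
braking distance = 2.2000²/(2·4.0000) = 0.6050 m
human over T_r+T_s: 1.4000·(0.0800+0.5500) = 0.8820 m
residual clearance needed = 0.0800+0.1000+0.0800 = 0.2600 m
S_min ≈ 0.1760+0.6050+0.8820+0.2600  ⇒  S_min = 1923/1000 m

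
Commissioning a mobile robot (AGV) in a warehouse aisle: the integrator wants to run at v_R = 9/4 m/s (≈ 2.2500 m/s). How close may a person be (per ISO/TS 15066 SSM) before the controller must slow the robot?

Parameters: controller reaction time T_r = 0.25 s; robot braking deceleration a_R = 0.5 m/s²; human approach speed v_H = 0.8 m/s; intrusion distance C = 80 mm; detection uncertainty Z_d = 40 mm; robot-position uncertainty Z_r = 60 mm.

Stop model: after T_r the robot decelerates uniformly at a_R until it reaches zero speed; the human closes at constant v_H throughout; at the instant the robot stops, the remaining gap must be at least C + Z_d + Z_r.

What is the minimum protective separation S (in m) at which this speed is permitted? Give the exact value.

T_s = v_R/a_R = (9/4)/(1/2) = 4.5000 s
robot in T_r: 2.2500·0.2500 = 0.5625 m
braking distance = 2.2500²/(2·0.5000) = 5.0625 m
person approaches 0.8000·(0.2500+4.5000) = 3.8000 m
C+Z_d+Z_r = 0.0800+0.0400+0.0600 = 0.1800 m
S_min ≈ 0.5625+5.0625+3.8000+0.1800  ⇒  S_min = 1921/200 m

S_min = 1921/200 m = 9.6050 m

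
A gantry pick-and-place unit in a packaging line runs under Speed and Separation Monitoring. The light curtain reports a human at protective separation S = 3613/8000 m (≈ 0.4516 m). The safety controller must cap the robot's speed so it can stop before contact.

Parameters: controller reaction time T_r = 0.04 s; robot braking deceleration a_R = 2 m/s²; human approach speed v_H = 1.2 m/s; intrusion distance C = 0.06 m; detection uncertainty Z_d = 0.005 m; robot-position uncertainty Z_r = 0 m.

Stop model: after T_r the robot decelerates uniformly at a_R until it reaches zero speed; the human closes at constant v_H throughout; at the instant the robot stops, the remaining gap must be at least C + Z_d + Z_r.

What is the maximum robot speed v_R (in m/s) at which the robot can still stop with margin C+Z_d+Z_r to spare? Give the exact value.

v_R_max = 9/20 m/s = 0.4500 m/s

at the boundary: (1/4)·v² + (16/25)·v + (-2709/8000) = 0
  disc = (16/25)² − 4·(1/4)·(-2709/8000) = 29929/40000 ; √disc = 173/200
  v_R = (−(16/25) + 173/200) / (2·(1/4)) = 9/20 m/s
check:
braking lasts T_s = (9/20)/2 = 0.2250 s
robot in T_r: 0.4500·0.0400 = 0.0180 m
braking distance = 0.4500²/(2·2.0000) = 0.0506 m
human closes 1.2000·0.2650 = 0.3180 m
margins: 0.0600+0.0050+0.0000 = 0.0650 m
sum ≈ 0.0180+0.0506+0.3180+0.0650 ≈ 0.4516 m = S ✓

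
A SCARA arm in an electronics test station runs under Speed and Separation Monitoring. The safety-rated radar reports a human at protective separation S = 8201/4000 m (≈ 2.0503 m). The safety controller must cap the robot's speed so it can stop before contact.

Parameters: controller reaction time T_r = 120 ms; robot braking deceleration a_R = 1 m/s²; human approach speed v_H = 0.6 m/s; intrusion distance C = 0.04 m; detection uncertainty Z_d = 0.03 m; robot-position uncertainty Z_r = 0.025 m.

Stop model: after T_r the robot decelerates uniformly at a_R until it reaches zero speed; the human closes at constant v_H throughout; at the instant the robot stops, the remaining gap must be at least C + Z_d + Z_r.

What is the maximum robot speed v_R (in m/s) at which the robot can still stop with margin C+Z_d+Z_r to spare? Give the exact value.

v_R_max = 27/20 m/s = 1.3500 m/s

at the boundary: (1/2)·v² + (18/25)·v + (-7533/4000) = 0
  disc = (18/25)² − 4·(1/2)·(-7533/4000) = 42849/10000 ; √disc = 207/100
  v_R = (−(18/25) + 207/100) / (2·(1/2)) = 27/20 m/s
check:
stop time T_s = (27/20)/1 = 1.3500 s
robot in T_r: 1.3500·0.1200 = 0.1620 m
braking distance = 1.3500²/(2·1.0000) = 0.9113 m
human closes 0.6000·1.4700 = 0.8820 m
residual clearance needed = 0.0400+0.0300+0.0250 = 0.0950 m
sum ≈ 0.1620+0.9113+0.8820+0.0950 ≈ 2.0503 m = S ✓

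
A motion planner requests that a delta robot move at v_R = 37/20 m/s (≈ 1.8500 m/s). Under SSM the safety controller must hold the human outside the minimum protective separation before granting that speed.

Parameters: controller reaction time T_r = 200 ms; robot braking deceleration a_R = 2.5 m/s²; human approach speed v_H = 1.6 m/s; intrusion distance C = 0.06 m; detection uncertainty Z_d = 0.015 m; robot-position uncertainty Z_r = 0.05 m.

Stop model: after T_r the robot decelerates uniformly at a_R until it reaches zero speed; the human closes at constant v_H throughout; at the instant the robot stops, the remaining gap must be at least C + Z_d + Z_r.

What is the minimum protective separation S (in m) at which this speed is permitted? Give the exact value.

S_min = 5367/2000 m = 2.6835 m

stop time T_s = (37/20)/(5/2) = 0.7400 s
robot in T_r: 1.8500·0.2000 = 0.3700 m
robot under decel: 1.8500²/(2·2.5000) = 0.6845 m
human over T_r+T_s: 1.6000·(0.2000+0.7400) = 1.5040 m
margins: 0.0600+0.0150+0.0500 = 0.1250 m
S_min ≈ 0.3700+0.6845+1.5040+0.1250  ⇒  S_min = 5367/2000 m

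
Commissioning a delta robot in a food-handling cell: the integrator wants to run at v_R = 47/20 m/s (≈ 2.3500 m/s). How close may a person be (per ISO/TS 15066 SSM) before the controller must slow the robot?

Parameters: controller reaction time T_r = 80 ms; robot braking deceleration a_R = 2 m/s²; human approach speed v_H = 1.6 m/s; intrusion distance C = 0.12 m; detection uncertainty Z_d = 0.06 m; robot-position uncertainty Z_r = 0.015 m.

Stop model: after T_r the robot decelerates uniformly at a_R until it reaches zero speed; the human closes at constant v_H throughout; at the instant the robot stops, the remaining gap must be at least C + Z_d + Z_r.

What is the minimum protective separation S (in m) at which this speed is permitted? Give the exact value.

S_min = 30173/8000 m = 3.7716 m

stop time T_s = (47/20)/2 = 1.1750 s
reaction-phase robot travel = 2.3500·0.0800 = 0.1880 m
robot under decel: 2.3500²/(2·2.0000) = 1.3806 m
human over T_r+T_s: 1.6000·(0.0800+1.1750) = 2.0080 m
residual clearance needed = 0.1200+0.0600+0.0150 = 0.1950 m
S_min ≈ 0.1880+1.3806+2.0080+0.1950  ⇒  S_min = 30173/8000 m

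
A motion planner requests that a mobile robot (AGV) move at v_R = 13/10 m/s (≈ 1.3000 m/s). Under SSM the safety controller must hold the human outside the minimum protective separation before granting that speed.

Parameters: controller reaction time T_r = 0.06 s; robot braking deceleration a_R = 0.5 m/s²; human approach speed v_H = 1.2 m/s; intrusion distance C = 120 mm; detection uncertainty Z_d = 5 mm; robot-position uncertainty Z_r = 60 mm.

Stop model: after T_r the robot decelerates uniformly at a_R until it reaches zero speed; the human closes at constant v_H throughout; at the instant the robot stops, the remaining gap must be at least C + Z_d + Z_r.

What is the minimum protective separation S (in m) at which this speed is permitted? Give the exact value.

S_min = 1029/200 m = 5.1450 m

T_s = v_R/a_R = (13/10)/(1/2) = 2.6000 s
robot in T_r: 1.3000·0.0600 = 0.0780 m
robot under decel: 1.3000²/(2·0.5000) = 1.6900 m
human closes 1.2000·2.6600 = 3.1920 m
margins: 0.1200+0.0050+0.0600 = 0.1850 m
S_min ≈ 0.0780+1.6900+3.1920+0.1850  ⇒  S_min = 1029/200 m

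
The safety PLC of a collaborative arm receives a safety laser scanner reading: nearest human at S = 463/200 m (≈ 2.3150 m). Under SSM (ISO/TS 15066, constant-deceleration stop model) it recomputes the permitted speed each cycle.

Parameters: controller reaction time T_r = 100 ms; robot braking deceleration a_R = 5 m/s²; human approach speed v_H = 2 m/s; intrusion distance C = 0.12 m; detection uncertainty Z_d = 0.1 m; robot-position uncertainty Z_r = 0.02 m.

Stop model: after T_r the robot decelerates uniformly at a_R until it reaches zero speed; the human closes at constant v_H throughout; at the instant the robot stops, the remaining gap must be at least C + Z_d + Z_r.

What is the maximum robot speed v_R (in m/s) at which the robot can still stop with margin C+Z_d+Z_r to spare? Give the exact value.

at the boundary: (1/10)·v² + (1/2)·v + (-15/8) = 0
  disc = (1/2)² − 4·(1/10)·(-15/8) = 1 ; √disc = 1
  v_R = (−(1/2) + 1) / (2·(1/10)) = 5/2 m/s
check:
stop time T_s = (5/2)/5 = 0.5000 s
robot in T_r: 2.5000·0.1000 = 0.2500 m
robot under decel: 2.5000²/(2·5.0000) = 0.6250 m
human closes 2.0000·0.6000 = 1.2000 m
C+Z_d+Z_r = 0.1200+0.1000+0.0200 = 0.2400 m
sum ≈ 0.2500+0.6250+1.2000+0.2400 ≈ 2.3150 m = S ✓

v_R_max = 5/2 m/s = 2.5000 m/s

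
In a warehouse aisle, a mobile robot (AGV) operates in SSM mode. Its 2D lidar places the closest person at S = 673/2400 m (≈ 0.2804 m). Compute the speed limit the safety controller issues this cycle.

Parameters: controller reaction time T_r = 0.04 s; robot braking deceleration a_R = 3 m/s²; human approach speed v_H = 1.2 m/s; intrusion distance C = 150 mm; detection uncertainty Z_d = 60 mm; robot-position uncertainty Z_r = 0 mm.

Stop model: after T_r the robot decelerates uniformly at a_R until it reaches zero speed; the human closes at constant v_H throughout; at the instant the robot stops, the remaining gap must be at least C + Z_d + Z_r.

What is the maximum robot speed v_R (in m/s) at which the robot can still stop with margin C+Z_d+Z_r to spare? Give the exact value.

v_R_max = 1/20 m/s = 0.0500 m/s

quadratic (1/6)·v² + (11/25)·v + (-269/12000) = 0
  disc = (11/25)² − 4·(1/6)·(-269/12000) = 18769/90000 ; √disc = 137/300
  v_R = (−(11/25) + 137/300) / (2·(1/6)) = 1/20 m/s
check:
braking lasts T_s = (1/20)/3 = 0.0167 s
reaction-phase robot travel = 0.0500·0.0400 = 0.0020 m
robot under decel: 0.0500²/(2·3.0000) = 0.0004 m
human over T_r+T_s: 1.2000·(0.0400+0.0167) = 0.0680 m
residual clearance needed = 0.1500+0.0600+0.0000 = 0.2100 m
sum ≈ 0.0020+0.0004+0.0680+0.2100 ≈ 0.2804 m = S ✓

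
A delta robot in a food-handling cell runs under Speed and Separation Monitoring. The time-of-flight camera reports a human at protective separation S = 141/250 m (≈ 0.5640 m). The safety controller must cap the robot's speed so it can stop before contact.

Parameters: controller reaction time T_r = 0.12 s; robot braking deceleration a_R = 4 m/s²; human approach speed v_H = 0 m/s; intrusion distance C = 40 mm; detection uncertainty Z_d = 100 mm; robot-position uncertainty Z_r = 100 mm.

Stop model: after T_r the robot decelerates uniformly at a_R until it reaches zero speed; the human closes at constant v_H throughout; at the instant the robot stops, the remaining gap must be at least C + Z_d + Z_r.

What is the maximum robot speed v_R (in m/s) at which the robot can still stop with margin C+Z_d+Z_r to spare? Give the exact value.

at the boundary: (1/8)·v² + (3/25)·v + (-81/250) = 0
  disc = (3/25)² − 4·(1/8)·(-81/250) = 441/2500 ; √disc = 21/50
  v_R = (−(3/25) + 21/50) / (2·(1/8)) = 6/5 m/s
check:
stop time T_s = (6/5)/4 = 0.3000 s
robot in T_r: 1.2000·0.1200 = 0.1440 m
braking distance = 1.2000²/(2·4.0000) = 0.1800 m
human over T_r+T_s: 0.0000·(0.1200+0.3000) = 0.0000 m
margins: 0.0400+0.1000+0.1000 = 0.2400 m
sum ≈ 0.1440+0.1800+0.0000+0.2400 ≈ 0.5640 m = S ✓

v_R_max = 6/5 m/s = 1.2000 m/s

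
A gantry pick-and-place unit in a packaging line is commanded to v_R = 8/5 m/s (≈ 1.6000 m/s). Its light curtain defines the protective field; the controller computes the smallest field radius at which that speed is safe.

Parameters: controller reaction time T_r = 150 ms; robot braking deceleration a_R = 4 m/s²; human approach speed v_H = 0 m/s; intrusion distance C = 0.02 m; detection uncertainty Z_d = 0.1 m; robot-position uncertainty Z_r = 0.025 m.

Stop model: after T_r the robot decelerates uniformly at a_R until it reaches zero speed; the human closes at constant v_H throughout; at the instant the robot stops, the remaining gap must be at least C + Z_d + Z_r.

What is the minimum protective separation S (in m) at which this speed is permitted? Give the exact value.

T_s = v_R/a_R = (8/5)/4 = 0.4000 s
reaction-phase robot travel = 1.6000·0.1500 = 0.2400 m
robot covers 1.6000·0.4000 − ½·4.0000·0.4000² = 0.3200 m while stopping
human closes 0.0000·0.5500 = 0.0000 m
residual clearance needed = 0.0200+0.1000+0.0250 = 0.1450 m
S_min ≈ 0.2400+0.3200+0.0000+0.1450  ⇒  S_min = 141/200 m

S_min = 141/200 m = 0.7050 m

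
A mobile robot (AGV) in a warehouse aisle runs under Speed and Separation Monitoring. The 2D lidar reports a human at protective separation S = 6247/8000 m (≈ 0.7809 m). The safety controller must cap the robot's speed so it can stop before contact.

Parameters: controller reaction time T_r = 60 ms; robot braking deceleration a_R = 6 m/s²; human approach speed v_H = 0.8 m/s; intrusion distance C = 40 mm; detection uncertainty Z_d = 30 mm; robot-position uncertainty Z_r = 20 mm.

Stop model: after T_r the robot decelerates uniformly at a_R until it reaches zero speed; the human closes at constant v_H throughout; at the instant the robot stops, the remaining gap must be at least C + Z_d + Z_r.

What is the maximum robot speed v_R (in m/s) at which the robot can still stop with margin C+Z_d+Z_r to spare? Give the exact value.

collect terms ⇒ (1/12)·v_R² + (29/150)·v_R + (-5143/8000) = 0
  disc = (29/150)² − 4·(1/12)·(-5143/8000) = 90601/360000 ; √disc = 301/600
  v_R = (−(29/150) + 301/600) / (2·(1/12)) = 37/20 m/s
check:
braking lasts T_s = (37/20)/6 = 0.3083 s
reaction-phase robot travel = 1.8500·0.0600 = 0.1110 m
braking distance = 1.8500²/(2·6.0000) = 0.2852 m
human over T_r+T_s: 0.8000·(0.0600+0.3083) = 0.2947 m
margins: 0.0400+0.0300+0.0200 = 0.0900 m
sum ≈ 0.1110+0.2852+0.2947+0.0900 ≈ 0.7809 m = S ✓

v_R_max = 37/20 m/s = 1.8500 m/s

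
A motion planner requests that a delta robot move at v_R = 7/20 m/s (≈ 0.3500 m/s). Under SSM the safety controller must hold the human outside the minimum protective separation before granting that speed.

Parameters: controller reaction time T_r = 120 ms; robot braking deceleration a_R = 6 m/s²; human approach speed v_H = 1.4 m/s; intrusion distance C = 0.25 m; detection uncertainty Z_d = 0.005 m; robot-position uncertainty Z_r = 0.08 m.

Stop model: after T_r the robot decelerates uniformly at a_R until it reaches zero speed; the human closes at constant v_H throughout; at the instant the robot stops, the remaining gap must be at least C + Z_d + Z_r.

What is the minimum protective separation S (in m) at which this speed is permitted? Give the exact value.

T_s = v_R/a_R = (7/20)/6 = 0.0583 s
robot covers v_R·T_r = 0.3500·0.1200 = 0.0420 m before braking
robot under decel: 0.3500²/(2·6.0000) = 0.0102 m
human over T_r+T_s: 1.4000·(0.1200+0.0583) = 0.2497 m
margins: 0.2500+0.0050+0.0800 = 0.3350 m
S_min ≈ 0.0420+0.0102+0.2497+0.3350  ⇒  S_min = 1019/1600 m

S_min = 1019/1600 m = 0.6369 m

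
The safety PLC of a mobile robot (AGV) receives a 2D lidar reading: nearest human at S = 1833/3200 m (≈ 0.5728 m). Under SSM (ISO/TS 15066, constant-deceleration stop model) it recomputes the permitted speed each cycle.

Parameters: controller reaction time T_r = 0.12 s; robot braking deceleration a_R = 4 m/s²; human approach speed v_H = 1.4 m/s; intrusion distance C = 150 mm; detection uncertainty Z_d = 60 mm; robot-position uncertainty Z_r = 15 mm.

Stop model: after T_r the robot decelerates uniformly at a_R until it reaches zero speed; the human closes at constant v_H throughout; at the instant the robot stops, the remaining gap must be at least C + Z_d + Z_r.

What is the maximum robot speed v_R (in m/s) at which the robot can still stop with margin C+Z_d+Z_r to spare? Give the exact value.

quadratic (1/8)·v² + (47/100)·v + (-2877/16000) = 0
  disc = (47/100)² − 4·(1/8)·(-2877/16000) = 49729/160000 ; √disc = 223/400
  v_R = (−(47/100) + 223/400) / (2·(1/8)) = 7/20 m/s
check:
T_s = v_R/a_R = (7/20)/4 = 0.0875 s
robot covers v_R·T_r = 0.3500·0.1200 = 0.0420 m before braking
robot under decel: 0.3500²/(2·4.0000) = 0.0153 m
human closes 1.4000·0.2075 = 0.2905 m
margins: 0.1500+0.0600+0.0150 = 0.2250 m
sum ≈ 0.0420+0.0153+0.2905+0.2250 ≈ 0.5728 m = S ✓

v_R_max = 7/20 m/s = 0.3500 m/s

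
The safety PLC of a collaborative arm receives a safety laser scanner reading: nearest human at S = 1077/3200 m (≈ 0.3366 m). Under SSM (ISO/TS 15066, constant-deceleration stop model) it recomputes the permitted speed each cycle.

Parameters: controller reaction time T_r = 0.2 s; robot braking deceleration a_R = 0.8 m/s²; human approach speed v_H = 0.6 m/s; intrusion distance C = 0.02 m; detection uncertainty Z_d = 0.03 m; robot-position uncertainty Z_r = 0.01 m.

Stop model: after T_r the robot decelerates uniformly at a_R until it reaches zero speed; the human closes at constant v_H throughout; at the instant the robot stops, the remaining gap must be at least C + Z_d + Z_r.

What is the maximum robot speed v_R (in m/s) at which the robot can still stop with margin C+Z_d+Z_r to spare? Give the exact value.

v_R_max = 3/20 m/s = 0.1500 m/s

at the boundary: (5/8)·v² + (19/20)·v + (-501/3200) = 0
  disc = (19/20)² − 4·(5/8)·(-501/3200) = 8281/6400 ; √disc = 91/80
  v_R = (−(19/20) + 91/80) / (2·(5/8)) = 3/20 m/s
check:
braking lasts T_s = (3/20)/(4/5) = 0.1875 s
robot in T_r: 0.1500·0.2000 = 0.0300 m
braking distance = 0.1500²/(2·0.8000) = 0.0141 m
human closes 0.6000·0.3875 = 0.2325 m
residual clearance needed = 0.0200+0.0300+0.0100 = 0.0600 m
sum ≈ 0.0300+0.0141+0.2325+0.0600 ≈ 0.3366 m = S ✓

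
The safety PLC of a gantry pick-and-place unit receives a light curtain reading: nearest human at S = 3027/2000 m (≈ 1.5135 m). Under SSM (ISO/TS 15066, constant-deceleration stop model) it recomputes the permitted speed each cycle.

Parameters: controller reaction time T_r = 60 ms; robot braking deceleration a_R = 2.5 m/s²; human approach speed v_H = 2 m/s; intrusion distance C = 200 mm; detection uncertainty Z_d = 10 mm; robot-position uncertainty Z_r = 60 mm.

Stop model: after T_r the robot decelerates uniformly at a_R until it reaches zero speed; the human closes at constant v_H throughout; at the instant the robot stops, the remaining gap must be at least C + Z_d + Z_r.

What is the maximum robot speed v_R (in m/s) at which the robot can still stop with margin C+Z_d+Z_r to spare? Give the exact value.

v_R_max = 21/20 m/s = 1.0500 m/s

quadratic (1/5)·v² + (43/50)·v + (-2247/2000) = 0
  disc = (43/50)² − 4·(1/5)·(-2247/2000) = 1024/625 ; √disc = 32/25
  v_R = (−(43/50) + 32/25) / (2·(1/5)) = 21/20 m/s
check:
stop time T_s = (21/20)/(5/2) = 0.4200 s
reaction-phase robot travel = 1.0500·0.0600 = 0.0630 m
braking distance = 1.0500²/(2·2.5000) = 0.2205 m
human over T_r+T_s: 2.0000·(0.0600+0.4200) = 0.9600 m
C+Z_d+Z_r = 0.2000+0.0100+0.0600 = 0.2700 m
sum ≈ 0.0630+0.2205+0.9600+0.2700 ≈ 1.5135 m = S ✓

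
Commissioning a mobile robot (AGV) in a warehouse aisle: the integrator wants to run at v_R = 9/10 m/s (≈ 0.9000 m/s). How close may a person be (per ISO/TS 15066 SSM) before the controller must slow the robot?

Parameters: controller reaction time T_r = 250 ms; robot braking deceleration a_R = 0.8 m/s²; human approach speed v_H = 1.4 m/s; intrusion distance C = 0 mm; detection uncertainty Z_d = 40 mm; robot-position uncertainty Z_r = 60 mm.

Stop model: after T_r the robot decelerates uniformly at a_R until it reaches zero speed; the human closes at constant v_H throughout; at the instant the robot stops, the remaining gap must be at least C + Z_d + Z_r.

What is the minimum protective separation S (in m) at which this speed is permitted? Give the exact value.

T_s = v_R/a_R = (9/10)/(4/5) = 1.1250 s
reaction-phase robot travel = 0.9000·0.2500 = 0.2250 m
braking distance = 0.9000²/(2·0.8000) = 0.5062 m
human closes 1.4000·1.3750 = 1.9250 m
C+Z_d+Z_r = 0.0000+0.0400+0.0600 = 0.1000 m
S_min ≈ 0.2250+0.5062+1.9250+0.1000  ⇒  S_min = 441/160 m

S_min = 441/160 m = 2.7563 m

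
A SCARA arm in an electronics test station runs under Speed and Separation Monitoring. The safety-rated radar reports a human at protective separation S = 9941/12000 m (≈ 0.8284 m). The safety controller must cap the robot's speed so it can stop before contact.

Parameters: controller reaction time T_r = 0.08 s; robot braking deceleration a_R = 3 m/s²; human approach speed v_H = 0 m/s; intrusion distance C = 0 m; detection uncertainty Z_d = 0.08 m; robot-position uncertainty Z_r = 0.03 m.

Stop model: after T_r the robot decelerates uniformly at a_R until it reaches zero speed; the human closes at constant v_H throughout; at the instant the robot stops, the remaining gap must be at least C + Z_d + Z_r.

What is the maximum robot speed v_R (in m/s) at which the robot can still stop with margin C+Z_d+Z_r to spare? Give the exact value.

v_R_max = 37/20 m/s = 1.8500 m/s

quadratic (1/6)·v² + (2/25)·v + (-8621/12000) = 0
  disc = (2/25)² − 4·(1/6)·(-8621/12000) = 43681/90000 ; √disc = 209/300
  v_R = (−(2/25) + 209/300) / (2·(1/6)) = 37/20 m/s
check:
braking lasts T_s = (37/20)/3 = 0.6167 s
reaction-phase robot travel = 1.8500·0.0800 = 0.1480 m
braking distance = 1.8500²/(2·3.0000) = 0.5704 m
human closes 0.0000·0.6967 = 0.0000 m
C+Z_d+Z_r = 0.0000+0.0800+0.0300 = 0.1100 m
sum ≈ 0.1480+0.5704+0.0000+0.1100 ≈ 0.8284 m = S ✓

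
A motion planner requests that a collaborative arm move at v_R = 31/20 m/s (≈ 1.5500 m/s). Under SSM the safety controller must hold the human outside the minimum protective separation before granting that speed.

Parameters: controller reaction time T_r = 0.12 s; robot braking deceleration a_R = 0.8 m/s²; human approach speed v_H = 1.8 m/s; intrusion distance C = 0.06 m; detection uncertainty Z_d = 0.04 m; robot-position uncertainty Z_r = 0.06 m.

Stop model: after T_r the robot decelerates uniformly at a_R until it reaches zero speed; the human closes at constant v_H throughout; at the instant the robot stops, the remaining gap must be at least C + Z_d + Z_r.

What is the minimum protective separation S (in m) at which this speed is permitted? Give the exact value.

S_min = 88817/16000 m = 5.5511 m

stop time T_s = (31/20)/(4/5) = 1.9375 s
robot covers v_R·T_r = 1.5500·0.1200 = 0.1860 m before braking
robot covers 1.5500·1.9375 − ½·0.8000·1.9375² = 1.5016 m while stopping
human closes 1.8000·2.0575 = 3.7035 m
C+Z_d+Z_r = 0.0600+0.0400+0.0600 = 0.1600 m
S_min ≈ 0.1860+1.5016+3.7035+0.1600  ⇒  S_min = 88817/16000 m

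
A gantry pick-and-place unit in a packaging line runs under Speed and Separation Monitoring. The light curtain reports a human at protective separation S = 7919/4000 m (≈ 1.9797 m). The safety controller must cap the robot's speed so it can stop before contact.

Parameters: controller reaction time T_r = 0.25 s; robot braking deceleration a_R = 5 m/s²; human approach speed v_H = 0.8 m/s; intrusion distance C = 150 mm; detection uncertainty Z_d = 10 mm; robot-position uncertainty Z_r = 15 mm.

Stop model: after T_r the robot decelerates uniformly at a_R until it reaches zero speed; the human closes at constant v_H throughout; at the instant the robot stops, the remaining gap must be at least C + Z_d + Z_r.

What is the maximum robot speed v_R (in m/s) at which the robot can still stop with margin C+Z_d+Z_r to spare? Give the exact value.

v_R_max = 49/20 m/s = 2.4500 m/s

quadratic (1/10)·v² + (41/100)·v + (-6419/4000) = 0
  disc = (41/100)² − 4·(1/10)·(-6419/4000) = 81/100 ; √disc = 9/10
  v_R = (−(41/100) + 9/10) / (2·(1/10)) = 49/20 m/s
check:
stop time T_s = (49/20)/5 = 0.4900 s
robot covers v_R·T_r = 2.4500·0.2500 = 0.6125 m before braking
braking distance = 2.4500²/(2·5.0000) = 0.6002 m
human closes 0.8000·0.7400 = 0.5920 m
residual clearance needed = 0.1500+0.0100+0.0150 = 0.1750 m
sum ≈ 0.6125+0.6002+0.5920+0.1750 ≈ 1.9797 m = S ✓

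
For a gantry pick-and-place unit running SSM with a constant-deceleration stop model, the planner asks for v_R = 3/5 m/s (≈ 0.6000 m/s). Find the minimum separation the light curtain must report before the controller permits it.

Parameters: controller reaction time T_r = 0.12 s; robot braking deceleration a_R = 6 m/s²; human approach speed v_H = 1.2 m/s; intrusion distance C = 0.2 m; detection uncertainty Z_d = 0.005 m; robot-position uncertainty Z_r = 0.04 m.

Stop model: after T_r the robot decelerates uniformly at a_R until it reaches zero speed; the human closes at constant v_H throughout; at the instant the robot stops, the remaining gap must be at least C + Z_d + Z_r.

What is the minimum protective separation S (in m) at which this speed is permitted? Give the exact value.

stop time T_s = (3/5)/6 = 0.1000 s
reaction-phase robot travel = 0.6000·0.1200 = 0.0720 m
robot under decel: 0.6000²/(2·6.0000) = 0.0300 m
human closes 1.2000·0.2200 = 0.2640 m
C+Z_d+Z_r = 0.2000+0.0050+0.0400 = 0.2450 m
S_min ≈ 0.0720+0.0300+0.2640+0.2450  ⇒  S_min = 611/1000 m

S_min = 611/1000 m = 0.6110 m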